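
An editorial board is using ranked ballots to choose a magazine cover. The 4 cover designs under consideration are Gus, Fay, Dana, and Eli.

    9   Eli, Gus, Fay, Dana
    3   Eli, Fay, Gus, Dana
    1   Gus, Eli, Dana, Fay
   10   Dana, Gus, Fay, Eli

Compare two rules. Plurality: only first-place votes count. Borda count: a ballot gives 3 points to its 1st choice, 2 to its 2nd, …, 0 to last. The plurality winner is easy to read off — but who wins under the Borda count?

Plurality first-place counts: Gus 1, Fay 0, Dana 10, Eli 12 → Eli.
Borda totals: Gus 44, Fay 25, Dana 31, Eli 38 → Gus.

Gus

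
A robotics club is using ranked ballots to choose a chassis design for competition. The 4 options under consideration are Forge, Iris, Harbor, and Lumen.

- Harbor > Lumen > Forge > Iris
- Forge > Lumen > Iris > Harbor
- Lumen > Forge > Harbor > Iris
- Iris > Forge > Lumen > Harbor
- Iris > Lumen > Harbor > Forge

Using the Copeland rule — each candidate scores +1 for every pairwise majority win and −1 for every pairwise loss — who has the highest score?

Lumen

Pairwise results:
  Forge vs Iris: Forge wins 3–2.
  Forge vs Harbor: Forge wins 3–2.
  Forge vs Lumen: Lumen wins 3–2.
  Iris vs Harbor: Iris wins 3–2.
  Iris vs Lumen: Lumen wins 3–2.
  Harbor vs Lumen: Lumen wins 4–1.
Copeland scores (wins − losses):
  Forge: 2 − 1 = 1
  Iris: 1 − 2 = -1
  Harbor: 0 − 3 = -3
  Lumen: 3 − 0 = 3
Lumen has the best Copeland score.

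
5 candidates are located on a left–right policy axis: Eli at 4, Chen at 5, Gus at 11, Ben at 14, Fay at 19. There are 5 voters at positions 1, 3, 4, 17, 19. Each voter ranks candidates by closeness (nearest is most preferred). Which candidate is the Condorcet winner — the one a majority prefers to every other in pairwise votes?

With single-peaked preferences on a line, the Condorcet winner is the candidate closest to the median voter.
The median voter (position 4) is closest to Eli at 4.
Check: Eli vs Gus — voters closer to Eli: 3 of 5.

Eli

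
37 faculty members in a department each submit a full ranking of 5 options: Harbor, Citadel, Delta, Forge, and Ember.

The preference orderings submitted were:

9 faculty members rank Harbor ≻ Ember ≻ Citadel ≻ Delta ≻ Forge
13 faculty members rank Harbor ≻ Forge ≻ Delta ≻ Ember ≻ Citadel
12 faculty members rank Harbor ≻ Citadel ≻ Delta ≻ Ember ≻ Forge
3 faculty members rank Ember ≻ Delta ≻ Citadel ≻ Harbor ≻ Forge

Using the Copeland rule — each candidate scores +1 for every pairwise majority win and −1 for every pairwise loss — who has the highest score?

Pairwise results:
  Harbor vs Citadel: Harbor wins 34–3.
  Harbor vs Delta: Harbor wins 34–3.
  Harbor vs Forge: Harbor wins 37–0.
  Harbor vs Ember: Harbor wins 34–3.
  Citadel vs Delta: Citadel wins 21–16.
  Citadel vs Forge: Citadel wins 24–13.
  Citadel vs Ember: Ember wins 25–12.
  Delta vs Forge: Delta wins 24–13.
  Delta vs Ember: Delta wins 25–12.
  Forge vs Ember: Ember wins 24–13.
Copeland scores (wins − losses):
  Harbor: 4 − 0 = 4
  Citadel: 2 − 2 = 0
  Delta: 2 − 2 = 0
  Forge: 0 − 4 = -4
  Ember: 2 − 2 = 0
Harbor has the best Copeland score.

Harbor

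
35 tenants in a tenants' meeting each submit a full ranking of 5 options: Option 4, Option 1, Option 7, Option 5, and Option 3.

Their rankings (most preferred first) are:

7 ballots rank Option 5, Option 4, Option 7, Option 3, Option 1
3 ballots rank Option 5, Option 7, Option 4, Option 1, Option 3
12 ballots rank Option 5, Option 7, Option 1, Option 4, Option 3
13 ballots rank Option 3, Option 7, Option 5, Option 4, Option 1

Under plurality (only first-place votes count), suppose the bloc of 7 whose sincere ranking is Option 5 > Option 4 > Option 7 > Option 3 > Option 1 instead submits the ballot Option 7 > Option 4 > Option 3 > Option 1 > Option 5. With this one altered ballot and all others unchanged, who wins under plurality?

First-place totals with the altered ballot: Option 4 0, Option 1 0, Option 7 7, Option 5 15, Option 3 13.
The winner is unchanged: still Option 5.

Option 5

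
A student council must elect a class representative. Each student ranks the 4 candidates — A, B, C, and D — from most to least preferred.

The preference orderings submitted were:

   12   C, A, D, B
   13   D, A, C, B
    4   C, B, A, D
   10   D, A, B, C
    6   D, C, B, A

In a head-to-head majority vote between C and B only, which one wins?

C

Ballots ranking C above B: 12+13+4+6 = 35.
Ballots ranking B above C: 10.
C wins the head-to-head, 35–10.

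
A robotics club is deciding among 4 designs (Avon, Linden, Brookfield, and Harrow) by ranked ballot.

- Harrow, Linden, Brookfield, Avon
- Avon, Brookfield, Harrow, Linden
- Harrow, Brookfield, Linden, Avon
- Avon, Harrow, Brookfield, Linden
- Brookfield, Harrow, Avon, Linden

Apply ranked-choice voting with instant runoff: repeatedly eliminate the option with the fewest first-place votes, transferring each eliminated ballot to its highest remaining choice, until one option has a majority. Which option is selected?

Harrow

Round 1: Avon 2, Harrow 2, Brookfield 1, Linden 0. Linden has the fewest and is eliminated.
Round 2: Avon 2, Harrow 2, Brookfield 1. Brookfield has the fewest and is eliminated.
Round 3: Harrow 3, Avon 2. Harrow has a majority.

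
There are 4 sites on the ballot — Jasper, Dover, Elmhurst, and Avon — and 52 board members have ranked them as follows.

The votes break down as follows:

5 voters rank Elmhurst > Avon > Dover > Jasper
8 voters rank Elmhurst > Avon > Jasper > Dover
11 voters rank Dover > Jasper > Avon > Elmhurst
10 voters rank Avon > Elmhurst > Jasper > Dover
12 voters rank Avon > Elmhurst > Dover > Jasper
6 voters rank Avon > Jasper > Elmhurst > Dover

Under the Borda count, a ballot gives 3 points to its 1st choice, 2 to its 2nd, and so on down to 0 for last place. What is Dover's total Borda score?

50

Borda scores:
  Jasper: 5·0 + 8·1 + 11·2 + 10·1 + 12·0 + 6·2 = 52
  Dover: 5·1 + 8·0 + 11·3 + 10·0 + 12·1 + 6·0 = 50
  Elmhurst: 5·3 + 8·3 + 11·0 + 10·2 + 12·2 + 6·1 = 89
  Avon: 5·2 + 8·2 + 11·1 + 10·3 + 12·3 + 6·3 = 121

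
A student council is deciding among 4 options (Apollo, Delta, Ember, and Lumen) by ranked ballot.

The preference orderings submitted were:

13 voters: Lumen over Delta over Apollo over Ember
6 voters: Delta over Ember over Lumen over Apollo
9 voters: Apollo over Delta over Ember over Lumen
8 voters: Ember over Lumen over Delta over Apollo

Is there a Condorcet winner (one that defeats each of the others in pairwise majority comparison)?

Head-to-head results (36 voters total):
Apollo vs Delta: Delta wins 27–9.
Apollo vs Ember: Apollo wins 22–14.
Apollo vs Lumen: Lumen wins 27–9.
Delta vs Ember: Delta wins 28–8.
Delta vs Lumen: Lumen wins 21–15.
Ember vs Lumen: Ember wins 23–13.
No candidate beats all others: Apollo beats Ember beats Lumen beats Apollo, a majority cycle.

No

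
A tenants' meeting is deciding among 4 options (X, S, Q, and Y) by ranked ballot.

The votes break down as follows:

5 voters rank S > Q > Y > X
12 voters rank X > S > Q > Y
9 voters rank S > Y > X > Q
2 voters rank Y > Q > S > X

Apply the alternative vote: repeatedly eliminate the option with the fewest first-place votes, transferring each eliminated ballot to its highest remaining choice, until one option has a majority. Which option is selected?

Round 1: S 14, X 12, Y 2, Q 0. Q has the fewest and is eliminated.
Round 2: S 14, X 12, Y 2. Y has the fewest and is eliminated.
Round 3: S 16, X 12. S has a majority.

S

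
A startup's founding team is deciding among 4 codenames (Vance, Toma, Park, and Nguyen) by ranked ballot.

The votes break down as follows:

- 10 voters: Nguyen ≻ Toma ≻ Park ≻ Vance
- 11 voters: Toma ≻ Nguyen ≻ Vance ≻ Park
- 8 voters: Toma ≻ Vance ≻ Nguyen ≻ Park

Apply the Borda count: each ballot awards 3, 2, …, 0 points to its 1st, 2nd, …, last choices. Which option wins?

Toma

Borda scores:
  Vance: 10·0 + 11·1 + 8·2 = 27
  Toma: 10·2 + 11·3 + 8·3 = 77
  Park: 10·1 + 11·0 + 8·0 = 10
  Nguyen: 10·3 + 11·2 + 8·1 = 60
Toma has the highest total.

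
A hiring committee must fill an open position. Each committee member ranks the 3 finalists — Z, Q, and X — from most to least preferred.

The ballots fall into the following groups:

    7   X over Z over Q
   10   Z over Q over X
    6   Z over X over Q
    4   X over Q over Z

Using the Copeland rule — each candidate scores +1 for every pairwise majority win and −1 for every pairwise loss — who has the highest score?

Pairwise results:
  Z vs Q: Z wins 23–4.
  Z vs X: Z wins 16–11.
  Q vs X: X wins 17–10.
Copeland scores (wins − losses):
  Z: 2 − 0 = 2
  Q: 0 − 2 = -2
  X: 1 − 1 = 0
Z has the best Copeland score.

Z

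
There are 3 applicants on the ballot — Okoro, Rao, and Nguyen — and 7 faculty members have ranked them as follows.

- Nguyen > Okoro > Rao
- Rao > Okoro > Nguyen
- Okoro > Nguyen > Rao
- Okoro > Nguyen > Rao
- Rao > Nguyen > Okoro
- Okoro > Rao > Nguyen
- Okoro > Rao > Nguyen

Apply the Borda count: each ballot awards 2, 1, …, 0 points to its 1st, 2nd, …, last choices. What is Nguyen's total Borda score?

Borda scores:
  Okoro: 1 + 1 + 2 + 2 + 0 + 2 + 2 = 10
  Rao: 0 + 2 + 0 + 0 + 2 + 1 + 1 = 6
  Nguyen: 2 + 0 + 1 + 1 + 1 + 0 + 0 = 5

5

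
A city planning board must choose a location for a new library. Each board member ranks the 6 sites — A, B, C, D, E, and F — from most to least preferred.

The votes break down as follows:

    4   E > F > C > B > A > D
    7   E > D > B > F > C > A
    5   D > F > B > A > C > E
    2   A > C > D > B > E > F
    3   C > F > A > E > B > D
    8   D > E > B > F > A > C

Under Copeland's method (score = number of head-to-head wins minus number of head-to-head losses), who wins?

Pairwise results:
  A vs B: B wins 24–5.
  A vs C: A wins 15–14.
  A vs D: D wins 20–9.
  A vs E: E wins 19–10.
  A vs F: F wins 27–2.
  B vs C: B wins 20–9.
  B vs D: D wins 22–7.
  B vs E: E wins 22–7.
  B vs F: B wins 17–12.
  C vs D: D wins 20–9.
  C vs E: E wins 19–10.
  C vs F: F wins 24–5.
  D vs E: D wins 15–14.
  D vs F: D wins 22–7.
  E vs F: E wins 21–8.
Copeland scores (wins − losses):
  A: 1 − 4 = -3
  B: 3 − 2 = 1
  C: 0 − 5 = -5
  D: 5 − 0 = 5
  E: 4 − 1 = 3
  F: 2 − 3 = -1
D has the best Copeland score.

D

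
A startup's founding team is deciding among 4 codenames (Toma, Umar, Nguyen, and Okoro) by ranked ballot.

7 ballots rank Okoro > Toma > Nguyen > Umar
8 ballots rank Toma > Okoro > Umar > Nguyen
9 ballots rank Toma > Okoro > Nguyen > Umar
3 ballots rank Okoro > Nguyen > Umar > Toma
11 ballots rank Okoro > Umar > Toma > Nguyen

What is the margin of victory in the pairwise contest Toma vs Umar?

10

Ballots ranking Toma above Umar: 7+8+9 = 24.
Ballots ranking Umar above Toma: 3+11 = 14.
Toma wins 24–14, a margin of 10.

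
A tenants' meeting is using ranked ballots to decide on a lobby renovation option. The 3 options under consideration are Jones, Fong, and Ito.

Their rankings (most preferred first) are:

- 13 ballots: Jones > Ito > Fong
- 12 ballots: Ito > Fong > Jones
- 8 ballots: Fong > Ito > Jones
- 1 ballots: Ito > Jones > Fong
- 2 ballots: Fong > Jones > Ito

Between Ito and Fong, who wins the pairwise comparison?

Ito

Ballots ranking Ito above Fong: 13+12+1 = 26.
Ballots ranking Fong above Ito: 8+2 = 10.
Ito wins the head-to-head, 26–10.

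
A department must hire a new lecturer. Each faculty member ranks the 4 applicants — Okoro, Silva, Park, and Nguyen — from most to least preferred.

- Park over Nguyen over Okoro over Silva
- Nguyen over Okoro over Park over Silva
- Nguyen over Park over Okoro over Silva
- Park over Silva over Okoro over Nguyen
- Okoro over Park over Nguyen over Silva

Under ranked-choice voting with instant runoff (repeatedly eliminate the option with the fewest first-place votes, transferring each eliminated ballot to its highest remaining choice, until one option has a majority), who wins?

Round 1: Park 2, Nguyen 2, Okoro 1, Silva 0. Silva has the fewest and is eliminated.
Round 2: Park 2, Nguyen 2, Okoro 1. Okoro has the fewest and is eliminated.
Round 3: Park 3, Nguyen 2. Park has a majority.

Park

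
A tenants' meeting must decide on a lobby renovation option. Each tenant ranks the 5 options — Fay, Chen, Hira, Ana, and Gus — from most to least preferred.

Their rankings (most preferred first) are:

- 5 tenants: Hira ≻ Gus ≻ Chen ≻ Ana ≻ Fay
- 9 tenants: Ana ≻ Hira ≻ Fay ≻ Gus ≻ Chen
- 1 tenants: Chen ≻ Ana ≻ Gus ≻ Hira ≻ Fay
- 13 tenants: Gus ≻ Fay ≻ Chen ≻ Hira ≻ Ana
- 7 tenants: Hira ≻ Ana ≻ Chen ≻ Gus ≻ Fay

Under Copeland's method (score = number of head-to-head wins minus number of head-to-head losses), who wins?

Hira

Pairwise results:
  Fay vs Chen: Fay wins 22–13.
  Fay vs Hira: Hira wins 22–13.
  Fay vs Ana: Ana wins 22–13.
  Fay vs Gus: Gus wins 26–9.
  Chen vs Hira: Hira wins 21–14.
  Chen vs Ana: Chen wins 19–16.
  Chen vs Gus: Gus wins 27–8.
  Hira vs Ana: Hira wins 25–10.
  Hira vs Gus: Hira wins 21–14.
  Ana vs Gus: Gus wins 18–17.
Copeland scores (wins − losses):
  Fay: 1 − 3 = -2
  Chen: 1 − 3 = -2
  Hira: 4 − 0 = 4
  Ana: 1 − 3 = -2
  Gus: 3 − 1 = 2
Hira has the best Copeland score.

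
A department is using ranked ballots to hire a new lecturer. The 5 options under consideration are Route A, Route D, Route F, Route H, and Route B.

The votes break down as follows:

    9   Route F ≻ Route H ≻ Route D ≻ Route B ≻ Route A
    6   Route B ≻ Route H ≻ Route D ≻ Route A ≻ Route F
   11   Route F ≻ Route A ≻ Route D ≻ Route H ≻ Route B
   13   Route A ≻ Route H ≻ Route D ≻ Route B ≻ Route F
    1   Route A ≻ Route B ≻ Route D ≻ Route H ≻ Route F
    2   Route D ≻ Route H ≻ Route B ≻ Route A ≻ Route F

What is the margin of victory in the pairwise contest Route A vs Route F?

Ballots ranking Route A above Route F: 6+13+1+2 = 22.
Ballots ranking Route F above Route A: 9+11 = 20.
Route A wins 22–20, a margin of 2.

2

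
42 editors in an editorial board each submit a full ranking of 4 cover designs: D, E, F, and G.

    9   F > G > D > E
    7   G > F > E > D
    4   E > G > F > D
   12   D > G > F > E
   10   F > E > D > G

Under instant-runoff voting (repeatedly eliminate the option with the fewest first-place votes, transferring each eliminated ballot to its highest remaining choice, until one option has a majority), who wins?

Round 1: F 19, D 12, G 7, E 4. E has the fewest and is eliminated.
Round 2: F 19, D 12, G 11. G has the fewest and is eliminated.
Round 3: F 30, D 12. F has a majority.

F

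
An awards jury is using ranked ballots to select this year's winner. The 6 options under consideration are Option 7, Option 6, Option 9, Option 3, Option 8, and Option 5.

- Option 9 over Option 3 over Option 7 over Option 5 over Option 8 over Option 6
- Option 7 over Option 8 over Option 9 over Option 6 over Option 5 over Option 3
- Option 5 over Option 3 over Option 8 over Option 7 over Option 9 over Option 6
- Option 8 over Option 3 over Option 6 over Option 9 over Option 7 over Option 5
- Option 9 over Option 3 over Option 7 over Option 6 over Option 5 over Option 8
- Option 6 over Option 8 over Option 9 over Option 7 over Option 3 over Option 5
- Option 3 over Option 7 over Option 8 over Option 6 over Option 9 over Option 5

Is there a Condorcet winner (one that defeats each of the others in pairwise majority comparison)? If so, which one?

Head-to-head results (7 voters total):
Option 7 vs Option 6: Option 7 wins 5–2.
Option 7 vs Option 9: Option 9 wins 4–3.
Option 7 vs Option 3: Option 3 wins 5–2.
Option 7 vs Option 8: Option 7 wins 4–3.
Option 7 vs Option 5: Option 7 wins 6–1.
Option 6 vs Option 9: Option 9 wins 4–3.
Option 6 vs Option 3: Option 3 wins 5–2.
Option 6 vs Option 8: Option 8 wins 5–2.
Option 6 vs Option 5: Option 6 wins 5–2.
Option 9 vs Option 3: Option 9 wins 4–3.
Option 9 vs Option 8: Option 8 wins 5–2.
Option 9 vs Option 5: Option 9 wins 6–1.
Option 3 vs Option 8: Option 3 wins 4–3.
Option 3 vs Option 5: Option 3 wins 5–2.
Option 8 vs Option 5: Option 8 wins 4–3.
No candidate beats all others: Option 7 beats Option 8 beats Option 9 beats Option 7, a majority cycle.

There is no Condorcet winner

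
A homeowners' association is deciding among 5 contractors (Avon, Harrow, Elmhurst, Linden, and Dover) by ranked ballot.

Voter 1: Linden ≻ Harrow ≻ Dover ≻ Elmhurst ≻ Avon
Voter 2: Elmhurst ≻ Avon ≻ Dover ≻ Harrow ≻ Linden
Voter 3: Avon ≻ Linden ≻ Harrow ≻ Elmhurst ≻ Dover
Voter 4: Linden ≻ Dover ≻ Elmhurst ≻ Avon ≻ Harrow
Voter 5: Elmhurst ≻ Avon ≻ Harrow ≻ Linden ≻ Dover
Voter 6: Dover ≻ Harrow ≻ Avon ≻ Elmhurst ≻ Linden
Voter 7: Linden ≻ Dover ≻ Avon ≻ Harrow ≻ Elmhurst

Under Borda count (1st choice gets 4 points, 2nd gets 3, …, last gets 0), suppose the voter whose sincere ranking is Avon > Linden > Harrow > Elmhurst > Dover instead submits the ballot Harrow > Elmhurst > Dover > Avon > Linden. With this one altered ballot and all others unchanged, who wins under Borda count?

Dover

Borda totals with the altered ballot: Avon 12, Harrow 14, Elmhurst 15, Linden 13, Dover 16.
The switch changes the winner from Linden to Dover.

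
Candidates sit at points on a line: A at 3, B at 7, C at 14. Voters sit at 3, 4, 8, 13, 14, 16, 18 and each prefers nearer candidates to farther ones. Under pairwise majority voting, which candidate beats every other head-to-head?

With single-peaked preferences on a line, the Condorcet winner is the candidate closest to the median voter.
The median voter (position 13) is closest to C at 14.
Check: C vs A — voters closer to C: 4 of 7.

C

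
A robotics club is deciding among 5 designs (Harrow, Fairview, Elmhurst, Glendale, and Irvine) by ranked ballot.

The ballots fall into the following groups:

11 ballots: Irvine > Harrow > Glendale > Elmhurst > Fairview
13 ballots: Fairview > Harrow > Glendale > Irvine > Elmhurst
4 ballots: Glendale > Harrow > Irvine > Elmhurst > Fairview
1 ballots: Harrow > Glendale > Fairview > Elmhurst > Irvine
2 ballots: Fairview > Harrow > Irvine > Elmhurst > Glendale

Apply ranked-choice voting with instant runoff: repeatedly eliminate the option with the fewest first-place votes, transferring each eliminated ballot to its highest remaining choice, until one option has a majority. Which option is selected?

Round 1: Fairview 15, Irvine 11, Glendale 4, Harrow 1, Elmhurst 0. Elmhurst has the fewest and is eliminated.
Round 2: Fairview 15, Irvine 11, Glendale 4, Harrow 1. Harrow has the fewest and is eliminated.
Round 3: Fairview 15, Irvine 11, Glendale 5. Glendale has the fewest and is eliminated.
Round 4: Fairview 16, Irvine 15. Fairview has a majority.

Fairview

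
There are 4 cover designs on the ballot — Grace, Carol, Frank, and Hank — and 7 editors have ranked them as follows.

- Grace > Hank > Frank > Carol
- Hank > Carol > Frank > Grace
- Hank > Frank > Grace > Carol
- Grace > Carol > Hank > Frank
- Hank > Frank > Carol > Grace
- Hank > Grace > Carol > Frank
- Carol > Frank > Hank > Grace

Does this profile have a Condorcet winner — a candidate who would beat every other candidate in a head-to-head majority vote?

Head-to-head results (7 voters total):
Grace vs Carol: Grace wins 4–3.
Grace vs Frank: Frank wins 4–3.
Grace vs Hank: Hank wins 5–2.
Carol vs Frank: Carol wins 4–3.
Carol vs Hank: Hank wins 5–2.
Frank vs Hank: Hank wins 6–1.
Hank beats each rival — Grace (5–2), Carol (5–2), Frank (6–1) — so Hank is the Condorcet winner.

Yes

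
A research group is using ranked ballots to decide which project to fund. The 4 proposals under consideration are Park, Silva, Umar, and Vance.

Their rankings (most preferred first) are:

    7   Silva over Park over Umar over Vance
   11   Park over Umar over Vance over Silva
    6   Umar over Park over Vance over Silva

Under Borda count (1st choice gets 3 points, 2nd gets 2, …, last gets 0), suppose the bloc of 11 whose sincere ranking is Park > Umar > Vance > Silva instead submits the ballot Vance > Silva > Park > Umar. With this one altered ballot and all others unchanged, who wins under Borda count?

Borda totals with the altered ballot: Park 37, Silva 43, Umar 25, Vance 39.
The switch changes the winner from Park to Silva.

Silva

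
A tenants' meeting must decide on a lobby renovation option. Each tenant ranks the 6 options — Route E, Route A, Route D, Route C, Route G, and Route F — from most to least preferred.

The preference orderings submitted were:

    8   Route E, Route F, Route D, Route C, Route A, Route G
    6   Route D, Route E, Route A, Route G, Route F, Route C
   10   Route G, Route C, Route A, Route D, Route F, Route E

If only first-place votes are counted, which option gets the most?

First-place vote totals:
  Route E: 8
  Route A: 0
  Route D: 6
  Route C: 0
  Route G: 10
  Route F: 0
Route G has the most first-place votes.

Route G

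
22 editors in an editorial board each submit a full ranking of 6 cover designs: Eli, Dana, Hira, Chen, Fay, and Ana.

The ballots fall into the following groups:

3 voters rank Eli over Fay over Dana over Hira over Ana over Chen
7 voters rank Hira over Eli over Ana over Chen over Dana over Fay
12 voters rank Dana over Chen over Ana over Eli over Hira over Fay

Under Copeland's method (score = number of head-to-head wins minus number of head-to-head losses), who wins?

Pairwise results:
  Eli vs Dana: Dana wins 12–10.
  Eli vs Hira: Eli wins 15–7.
  Eli vs Chen: Chen wins 12–10.
  Eli vs Fay: Eli wins 22–0.
  Eli vs Ana: Ana wins 12–10.
  Dana vs Hira: Dana wins 15–7.
  Dana vs Chen: Dana wins 15–7.
  Dana vs Fay: Dana wins 19–3.
  Dana vs Ana: Dana wins 15–7.
  Hira vs Chen: Chen wins 12–10.
  Hira vs Fay: Hira wins 19–3.
  Hira vs Ana: Ana wins 12–10.
  Chen vs Fay: Chen wins 19–3.
  Chen vs Ana: Chen wins 12–10.
  Fay vs Ana: Ana wins 19–3.
Copeland scores (wins − losses):
  Eli: 2 − 3 = -1
  Dana: 5 − 0 = 5
  Hira: 1 − 4 = -3
  Chen: 4 − 1 = 3
  Fay: 0 − 5 = -5
  Ana: 3 − 2 = 1
Dana has the best Copeland score.

Dana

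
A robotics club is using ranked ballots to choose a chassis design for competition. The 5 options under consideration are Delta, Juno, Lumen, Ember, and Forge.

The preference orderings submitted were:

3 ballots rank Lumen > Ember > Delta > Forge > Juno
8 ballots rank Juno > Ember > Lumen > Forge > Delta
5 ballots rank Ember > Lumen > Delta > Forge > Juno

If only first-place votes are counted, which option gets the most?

First-place vote totals:
  Delta: 0
  Juno: 8
  Lumen: 3
  Ember: 5
  Forge: 0
Juno has the most first-place votes.

Juno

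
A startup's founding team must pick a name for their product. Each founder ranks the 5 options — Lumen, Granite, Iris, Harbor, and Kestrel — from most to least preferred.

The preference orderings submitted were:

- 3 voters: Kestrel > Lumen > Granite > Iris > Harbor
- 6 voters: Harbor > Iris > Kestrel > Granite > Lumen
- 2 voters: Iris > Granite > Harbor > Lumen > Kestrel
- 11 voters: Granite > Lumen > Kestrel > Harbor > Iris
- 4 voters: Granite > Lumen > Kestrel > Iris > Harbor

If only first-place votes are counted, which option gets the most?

First-place vote totals:
  Lumen: 0
  Granite: 15
  Iris: 2
  Harbor: 6
  Kestrel: 3
Granite has the most first-place votes.

Granite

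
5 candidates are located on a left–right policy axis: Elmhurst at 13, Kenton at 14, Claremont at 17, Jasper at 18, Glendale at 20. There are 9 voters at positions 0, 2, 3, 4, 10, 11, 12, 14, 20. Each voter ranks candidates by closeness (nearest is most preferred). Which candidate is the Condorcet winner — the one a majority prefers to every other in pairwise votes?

Elmhurst

With single-peaked preferences on a line, the Condorcet winner is the candidate closest to the median voter.
The median voter (position 10) is closest to Elmhurst at 13.
Check: Elmhurst vs Kenton — voters closer to Elmhurst: 7 of 9.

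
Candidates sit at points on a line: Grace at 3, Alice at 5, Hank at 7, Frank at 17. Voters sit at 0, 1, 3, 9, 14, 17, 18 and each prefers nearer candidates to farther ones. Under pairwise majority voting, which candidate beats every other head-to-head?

With single-peaked preferences on a line, the Condorcet winner is the candidate closest to the median voter.
The median voter (position 9) is closest to Hank at 7.
Check: Hank vs Grace — voters closer to Hank: 4 of 7.

Hank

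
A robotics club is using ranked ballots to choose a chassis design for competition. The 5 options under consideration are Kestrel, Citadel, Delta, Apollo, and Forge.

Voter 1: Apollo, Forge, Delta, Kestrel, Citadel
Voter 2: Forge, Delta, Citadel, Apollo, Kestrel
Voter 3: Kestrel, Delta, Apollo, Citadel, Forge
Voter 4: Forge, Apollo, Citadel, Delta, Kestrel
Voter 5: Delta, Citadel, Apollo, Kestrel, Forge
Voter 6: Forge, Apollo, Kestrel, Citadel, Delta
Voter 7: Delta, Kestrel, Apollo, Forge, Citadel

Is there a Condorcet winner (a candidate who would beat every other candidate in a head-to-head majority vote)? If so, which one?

Head-to-head results (7 voters total):
Kestrel vs Citadel: Kestrel wins 4–3.
Kestrel vs Delta: Delta wins 5–2.
Kestrel vs Apollo: Apollo wins 5–2.
Kestrel vs Forge: Forge wins 4–3.
Citadel vs Delta: Delta wins 5–2.
Citadel vs Apollo: Apollo wins 5–2.
Citadel vs Forge: Forge wins 5–2.
Delta vs Apollo: Delta wins 4–3.
Delta vs Forge: Forge wins 4–3.
Apollo vs Forge: Apollo wins 4–3.
No candidate beats all others: Delta beats Apollo beats Forge beats Delta, a majority cycle.

No Condorcet winner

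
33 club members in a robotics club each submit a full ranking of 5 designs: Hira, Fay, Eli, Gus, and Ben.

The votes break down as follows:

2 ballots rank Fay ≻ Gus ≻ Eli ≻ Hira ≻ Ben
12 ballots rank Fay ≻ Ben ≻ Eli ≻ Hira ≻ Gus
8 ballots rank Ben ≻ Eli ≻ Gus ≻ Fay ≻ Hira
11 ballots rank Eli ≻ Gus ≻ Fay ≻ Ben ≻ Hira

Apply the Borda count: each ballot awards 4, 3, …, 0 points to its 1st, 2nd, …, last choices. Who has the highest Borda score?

Borda scores:
  Hira: 2·1 + 12·1 + 8·0 + 11·0 = 14
  Fay: 2·4 + 12·4 + 8·1 + 11·2 = 86
  Eli: 2·2 + 12·2 + 8·3 + 11·4 = 96
  Gus: 2·3 + 12·0 + 8·2 + 11·3 = 55
  Ben: 2·0 + 12·3 + 8·4 + 11·1 = 79
Eli has the highest total.

Eli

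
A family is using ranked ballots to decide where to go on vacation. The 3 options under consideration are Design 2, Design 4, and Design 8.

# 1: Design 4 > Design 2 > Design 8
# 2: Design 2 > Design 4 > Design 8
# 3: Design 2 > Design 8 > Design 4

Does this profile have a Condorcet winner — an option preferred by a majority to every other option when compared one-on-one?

Head-to-head results (3 voters total):
Design 2 vs Design 4: Design 2 wins 2–1.
Design 2 vs Design 8: Design 2 wins 3–0.
Design 4 vs Design 8: Design 4 wins 2–1.
Design 2 beats each rival — Design 4 (2–1), Design 8 (3–0) — so Design 2 is the Condorcet winner.

Yes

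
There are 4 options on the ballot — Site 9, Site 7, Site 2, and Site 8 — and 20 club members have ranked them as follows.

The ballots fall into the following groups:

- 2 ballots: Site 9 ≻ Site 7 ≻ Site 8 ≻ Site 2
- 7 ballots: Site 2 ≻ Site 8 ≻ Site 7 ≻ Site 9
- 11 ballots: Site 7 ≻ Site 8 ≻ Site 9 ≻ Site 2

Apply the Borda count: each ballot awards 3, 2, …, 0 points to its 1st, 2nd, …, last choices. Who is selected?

Site 7

Borda scores:
  Site 9: 2·3 + 7·0 + 11·1 = 17
  Site 7: 2·2 + 7·1 + 11·3 = 44
  Site 2: 2·0 + 7·3 + 11·0 = 21
  Site 8: 2·1 + 7·2 + 11·2 = 38
Site 7 has the highest total.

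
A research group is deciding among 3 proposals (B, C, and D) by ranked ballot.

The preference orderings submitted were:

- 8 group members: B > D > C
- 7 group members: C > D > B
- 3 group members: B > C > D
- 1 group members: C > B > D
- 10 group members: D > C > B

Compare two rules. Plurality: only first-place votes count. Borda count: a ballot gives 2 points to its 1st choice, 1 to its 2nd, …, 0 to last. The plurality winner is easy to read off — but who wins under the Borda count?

Plurality first-place counts: B 11, C 8, D 10 → B.
Borda totals: B 23, C 29, D 35 → D.

D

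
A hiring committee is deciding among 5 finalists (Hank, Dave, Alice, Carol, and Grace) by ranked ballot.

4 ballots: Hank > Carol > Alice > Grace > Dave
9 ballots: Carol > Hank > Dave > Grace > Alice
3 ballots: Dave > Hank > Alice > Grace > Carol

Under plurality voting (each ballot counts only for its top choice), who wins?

Carol

First-place vote totals:
  Hank: 4
  Dave: 3
  Alice: 0
  Carol: 9
  Grace: 0
Carol has the most first-place votes.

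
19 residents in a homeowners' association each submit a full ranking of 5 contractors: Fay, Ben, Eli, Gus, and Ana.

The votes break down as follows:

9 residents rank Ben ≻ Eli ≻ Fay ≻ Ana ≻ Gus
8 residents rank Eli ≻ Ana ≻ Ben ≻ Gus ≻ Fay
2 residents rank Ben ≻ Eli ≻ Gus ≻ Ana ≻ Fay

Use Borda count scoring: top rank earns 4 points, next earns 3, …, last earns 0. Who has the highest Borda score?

Borda scores:
  Fay: 9·2 + 8·0 + 2·0 = 18
  Ben: 9·4 + 8·2 + 2·4 = 60
  Eli: 9·3 + 8·4 + 2·3 = 65
  Gus: 9·0 + 8·1 + 2·2 = 12
  Ana: 9·1 + 8·3 + 2·1 = 35
Eli has the highest total.

Eli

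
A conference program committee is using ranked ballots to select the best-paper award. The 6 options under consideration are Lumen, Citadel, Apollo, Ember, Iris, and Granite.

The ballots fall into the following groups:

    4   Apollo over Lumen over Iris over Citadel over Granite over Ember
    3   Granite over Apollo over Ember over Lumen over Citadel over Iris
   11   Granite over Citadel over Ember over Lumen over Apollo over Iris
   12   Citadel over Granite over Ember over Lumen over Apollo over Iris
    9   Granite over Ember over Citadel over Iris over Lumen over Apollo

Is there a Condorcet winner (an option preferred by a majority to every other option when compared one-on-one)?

Yes

Head-to-head results (39 voters total):
Lumen vs Citadel: Citadel wins 32–7.
Lumen vs Apollo: Lumen wins 32–7.
Lumen vs Ember: Ember wins 35–4.
Lumen vs Iris: Lumen wins 30–9.
Lumen vs Granite: Granite wins 35–4.
Citadel vs Apollo: Citadel wins 32–7.
Citadel vs Ember: Citadel wins 27–12.
Citadel vs Iris: Citadel wins 35–4.
Citadel vs Granite: Granite wins 23–16.
Apollo vs Ember: Ember wins 32–7.
Apollo vs Iris: Apollo wins 30–9.
Apollo vs Granite: Granite wins 35–4.
Ember vs Iris: Ember wins 35–4.
Ember vs Granite: Granite wins 39–0.
Iris vs Granite: Granite wins 35–4.
Granite beats each rival — Lumen (35–4), Citadel (23–16), Apollo (35–4), Ember (39–0), Iris (35–4) — so Granite is the Condorcet winner.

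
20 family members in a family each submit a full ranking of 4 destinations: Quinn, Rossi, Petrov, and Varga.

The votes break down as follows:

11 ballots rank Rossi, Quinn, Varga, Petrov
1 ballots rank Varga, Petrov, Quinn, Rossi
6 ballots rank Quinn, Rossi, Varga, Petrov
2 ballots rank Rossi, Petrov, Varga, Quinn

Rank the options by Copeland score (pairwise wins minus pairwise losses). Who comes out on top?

Pairwise results:
  Quinn vs Rossi: Rossi wins 13–7.
  Quinn vs Petrov: Quinn wins 17–3.
  Quinn vs Varga: Quinn wins 17–3.
  Rossi vs Petrov: Rossi wins 19–1.
  Rossi vs Varga: Rossi wins 19–1.
  Petrov vs Varga: Varga wins 18–2.
Copeland scores (wins − losses):
  Quinn: 2 − 1 = 1
  Rossi: 3 − 0 = 3
  Petrov: 0 − 3 = -3
  Varga: 1 − 2 = -1
Rossi has the best Copeland score.

Rossi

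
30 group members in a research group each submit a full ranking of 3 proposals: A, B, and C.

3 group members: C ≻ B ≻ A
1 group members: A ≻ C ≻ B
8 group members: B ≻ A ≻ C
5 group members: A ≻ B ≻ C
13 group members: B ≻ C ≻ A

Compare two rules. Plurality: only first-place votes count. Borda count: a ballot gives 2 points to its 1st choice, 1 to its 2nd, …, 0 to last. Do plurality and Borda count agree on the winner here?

Plurality first-place counts: A 6, B 21, C 3 → B.
Borda totals: A 20, B 50, C 20 → B.
The two rules agree on B.

Yes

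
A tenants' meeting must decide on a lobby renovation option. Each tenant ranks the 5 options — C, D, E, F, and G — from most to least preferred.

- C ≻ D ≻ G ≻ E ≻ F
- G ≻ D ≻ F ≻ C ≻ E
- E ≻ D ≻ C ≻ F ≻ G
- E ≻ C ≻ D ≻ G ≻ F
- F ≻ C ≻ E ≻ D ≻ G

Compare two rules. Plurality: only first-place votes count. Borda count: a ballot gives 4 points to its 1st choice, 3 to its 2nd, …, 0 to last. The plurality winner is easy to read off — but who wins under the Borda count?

Plurality first-place counts: C 1, D 0, E 2, F 1, G 1 → E.
Borda totals: C 13, D 12, E 11, F 7, G 7 → C.

C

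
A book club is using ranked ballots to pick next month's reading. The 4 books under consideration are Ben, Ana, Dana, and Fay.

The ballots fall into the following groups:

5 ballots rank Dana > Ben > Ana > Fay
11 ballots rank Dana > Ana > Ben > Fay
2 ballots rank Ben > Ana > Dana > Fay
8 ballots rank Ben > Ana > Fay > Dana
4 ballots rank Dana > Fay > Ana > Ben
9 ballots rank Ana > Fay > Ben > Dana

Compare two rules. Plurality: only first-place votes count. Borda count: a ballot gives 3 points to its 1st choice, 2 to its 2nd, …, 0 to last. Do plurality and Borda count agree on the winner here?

No

Plurality first-place counts: Ben 10, Ana 9, Dana 20, Fay 0 → Dana.
Borda totals: Ben 60, Ana 78, Dana 62, Fay 34 → Ana.
The two rules disagree: plurality picks Dana, Borda picks Ana.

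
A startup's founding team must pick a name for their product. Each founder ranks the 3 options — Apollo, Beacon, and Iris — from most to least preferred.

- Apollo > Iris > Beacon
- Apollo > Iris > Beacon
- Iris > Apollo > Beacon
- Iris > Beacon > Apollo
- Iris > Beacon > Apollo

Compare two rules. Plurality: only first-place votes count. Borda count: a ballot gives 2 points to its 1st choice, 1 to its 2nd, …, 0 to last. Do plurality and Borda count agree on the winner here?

Plurality first-place counts: Apollo 2, Beacon 0, Iris 3 → Iris.
Borda totals: Apollo 5, Beacon 2, Iris 8 → Iris.
The two rules agree on Iris.

Yes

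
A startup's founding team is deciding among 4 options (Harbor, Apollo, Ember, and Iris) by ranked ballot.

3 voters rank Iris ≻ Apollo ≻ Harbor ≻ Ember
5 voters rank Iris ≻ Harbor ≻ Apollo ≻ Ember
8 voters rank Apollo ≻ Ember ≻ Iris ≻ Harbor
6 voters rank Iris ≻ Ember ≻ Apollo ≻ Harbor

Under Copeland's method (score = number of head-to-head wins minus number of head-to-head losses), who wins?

Pairwise results:
  Harbor vs Apollo: Apollo wins 17–5.
  Harbor vs Ember: Ember wins 14–8.
  Harbor vs Iris: Iris wins 22–0.
  Apollo vs Ember: Apollo wins 16–6.
  Apollo vs Iris: Iris wins 14–8.
  Ember vs Iris: Iris wins 14–8.
Copeland scores (wins − losses):
  Harbor: 0 − 3 = -3
  Apollo: 2 − 1 = 1
  Ember: 1 − 2 = -1
  Iris: 3 − 0 = 3
Iris has the best Copeland score.

Iris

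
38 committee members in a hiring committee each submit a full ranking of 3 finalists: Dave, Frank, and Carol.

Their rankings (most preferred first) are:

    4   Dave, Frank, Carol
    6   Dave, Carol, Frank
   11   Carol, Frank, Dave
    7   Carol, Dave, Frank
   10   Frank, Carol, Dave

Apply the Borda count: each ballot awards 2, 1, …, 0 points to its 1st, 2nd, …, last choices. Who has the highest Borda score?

Carol

Borda scores:
  Dave: 4·2 + 6·2 + 11·0 + 7·1 + 10·0 = 27
  Frank: 4·1 + 6·0 + 11·1 + 7·0 + 10·2 = 35
  Carol: 4·0 + 6·1 + 11·2 + 7·2 + 10·1 = 52
Carol has the highest total.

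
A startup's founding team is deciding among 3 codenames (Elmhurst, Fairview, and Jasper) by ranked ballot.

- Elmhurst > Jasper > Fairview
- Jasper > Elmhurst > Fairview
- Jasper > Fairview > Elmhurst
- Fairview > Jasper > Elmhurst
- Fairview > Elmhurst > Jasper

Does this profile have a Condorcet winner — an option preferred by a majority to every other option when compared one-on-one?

Yes

Head-to-head results (5 voters total):
Elmhurst vs Fairview: Fairview wins 3–2.
Elmhurst vs Jasper: Jasper wins 3–2.
Fairview vs Jasper: Jasper wins 3–2.
Jasper beats each rival — Elmhurst (3–2), Fairview (3–2) — so Jasper is the Condorcet winner.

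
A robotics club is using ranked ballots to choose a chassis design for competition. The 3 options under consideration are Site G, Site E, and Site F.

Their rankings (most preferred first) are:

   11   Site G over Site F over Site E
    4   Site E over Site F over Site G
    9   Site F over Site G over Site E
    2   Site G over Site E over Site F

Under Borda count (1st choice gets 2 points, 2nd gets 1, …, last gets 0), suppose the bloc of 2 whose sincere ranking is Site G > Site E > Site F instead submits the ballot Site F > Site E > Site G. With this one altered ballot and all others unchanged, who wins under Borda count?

Site F

Borda totals with the altered ballot: Site G 31, Site E 10, Site F 37.
The switch changes the winner from Site G to Site F.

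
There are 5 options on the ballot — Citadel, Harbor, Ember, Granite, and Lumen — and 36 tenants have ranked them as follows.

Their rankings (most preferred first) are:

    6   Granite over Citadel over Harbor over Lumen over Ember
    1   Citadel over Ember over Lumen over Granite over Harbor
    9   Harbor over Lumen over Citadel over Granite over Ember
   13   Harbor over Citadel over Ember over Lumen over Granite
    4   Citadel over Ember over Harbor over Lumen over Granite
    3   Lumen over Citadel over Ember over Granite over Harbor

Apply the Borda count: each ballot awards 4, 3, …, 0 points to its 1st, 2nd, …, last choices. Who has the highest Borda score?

Harbor

Borda scores:
  Citadel: 6·3 + 4 + 9·2 + 13·3 + 4·4 + 3·3 = 104
  Harbor: 6·2 + 0 + 9·4 + 13·4 + 4·2 + 3·0 = 108
  Ember: 6·0 + 3 + 9·0 + 13·2 + 4·3 + 3·2 = 47
  Granite: 6·4 + 1 + 9·1 + 13·0 + 4·0 + 3·1 = 37
  Lumen: 6·1 + 2 + 9·3 + 13·1 + 4·1 + 3·4 = 64
Harbor has the highest total.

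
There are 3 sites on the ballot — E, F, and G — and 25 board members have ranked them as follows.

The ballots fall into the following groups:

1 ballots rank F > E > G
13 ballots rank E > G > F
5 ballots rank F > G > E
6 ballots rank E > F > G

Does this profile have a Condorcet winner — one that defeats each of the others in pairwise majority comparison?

Yes

Head-to-head results (25 voters total):
E vs F: E wins 19–6.
E vs G: E wins 20–5.
F vs G: G wins 13–12.
E beats each rival — F (19–6), G (20–5) — so E is the Condorcet winner.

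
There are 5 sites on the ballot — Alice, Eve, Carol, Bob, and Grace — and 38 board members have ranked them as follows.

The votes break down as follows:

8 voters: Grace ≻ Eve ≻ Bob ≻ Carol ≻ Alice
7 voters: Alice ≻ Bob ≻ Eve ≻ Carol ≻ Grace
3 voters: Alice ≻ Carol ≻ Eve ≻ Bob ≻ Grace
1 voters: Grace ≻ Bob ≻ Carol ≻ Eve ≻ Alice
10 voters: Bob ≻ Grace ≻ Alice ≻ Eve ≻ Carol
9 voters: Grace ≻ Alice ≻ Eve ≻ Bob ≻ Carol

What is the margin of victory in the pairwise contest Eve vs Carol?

30

Ballots ranking Eve above Carol: 8+7+10+9 = 34.
Ballots ranking Carol above Eve: 3+1 = 4.
Eve wins 34–4, a margin of 30.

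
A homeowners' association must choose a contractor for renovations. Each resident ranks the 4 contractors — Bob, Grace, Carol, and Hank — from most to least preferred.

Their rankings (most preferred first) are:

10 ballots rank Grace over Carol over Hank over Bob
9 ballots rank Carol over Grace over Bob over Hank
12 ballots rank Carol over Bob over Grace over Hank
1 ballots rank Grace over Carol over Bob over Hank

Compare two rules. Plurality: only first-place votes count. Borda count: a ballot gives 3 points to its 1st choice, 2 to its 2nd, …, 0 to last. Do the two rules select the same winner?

Yes

Plurality first-place counts: Bob 0, Grace 11, Carol 21, Hank 0 → Carol.
Borda totals: Bob 34, Grace 63, Carol 85, Hank 10 → Carol.
The two rules agree on Carol.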